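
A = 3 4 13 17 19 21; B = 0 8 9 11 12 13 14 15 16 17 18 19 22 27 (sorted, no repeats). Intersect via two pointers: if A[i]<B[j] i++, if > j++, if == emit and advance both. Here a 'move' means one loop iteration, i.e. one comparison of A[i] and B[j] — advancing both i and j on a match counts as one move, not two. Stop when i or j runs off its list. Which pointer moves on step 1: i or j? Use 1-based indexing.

i=1 j=1: 3>0, j++

j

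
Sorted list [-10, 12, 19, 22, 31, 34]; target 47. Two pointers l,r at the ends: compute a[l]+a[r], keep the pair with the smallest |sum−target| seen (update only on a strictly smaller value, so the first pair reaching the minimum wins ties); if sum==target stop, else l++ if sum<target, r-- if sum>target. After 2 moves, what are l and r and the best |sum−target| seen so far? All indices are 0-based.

[0,5] -10+34=24 d=23 * → l++
[1,5] 12+34=46 d=1 * → l++

l=2, r=5, best |Δ|=1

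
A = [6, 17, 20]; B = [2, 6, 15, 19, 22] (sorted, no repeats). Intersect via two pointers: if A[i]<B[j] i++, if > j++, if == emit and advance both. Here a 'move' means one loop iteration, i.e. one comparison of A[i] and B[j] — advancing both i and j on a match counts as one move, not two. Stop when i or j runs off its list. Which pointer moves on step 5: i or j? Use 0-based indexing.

i=0 j=0: 6>2, j++
i=0 j=1: 6==6 emit, i++,j++
i=1 j=2: 17>15, j++
i=1 j=3: 17<19, i++
i=2 j=3: 20>19, j++

j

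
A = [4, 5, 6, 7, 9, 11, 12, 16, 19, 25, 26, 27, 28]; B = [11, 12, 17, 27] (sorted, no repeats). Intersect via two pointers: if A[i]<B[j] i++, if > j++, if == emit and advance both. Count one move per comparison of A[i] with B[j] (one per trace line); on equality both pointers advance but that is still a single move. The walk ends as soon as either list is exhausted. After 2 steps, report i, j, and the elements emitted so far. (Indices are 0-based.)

i=2, j=0, emitted=[]

[i=0,j=0] 4<11 → i++
[i=1,j=0] 5<11 → i++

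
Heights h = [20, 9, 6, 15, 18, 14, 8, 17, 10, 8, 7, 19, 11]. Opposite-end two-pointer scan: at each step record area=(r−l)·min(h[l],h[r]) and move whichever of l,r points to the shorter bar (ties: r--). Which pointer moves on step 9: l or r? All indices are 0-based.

r

l=0 r=12: min(20,11)*12=132 best=132 *, r--
l=0 r=11: min(20,19)*11=209 best=209 *, r--
l=0 r=10: min(20,7)*10=70 best=209, r--
l=0 r=9: min(20,8)*9=72 best=209, r--
l=0 r=8: min(20,10)*8=80 best=209, r--
l=0 r=7: min(20,17)*7=119 best=209, r--
l=0 r=6: min(20,8)*6=48 best=209, r--
l=0 r=5: min(20,14)*5=70 best=209, r--
l=0 r=4: min(20,18)*4=72 best=209, r--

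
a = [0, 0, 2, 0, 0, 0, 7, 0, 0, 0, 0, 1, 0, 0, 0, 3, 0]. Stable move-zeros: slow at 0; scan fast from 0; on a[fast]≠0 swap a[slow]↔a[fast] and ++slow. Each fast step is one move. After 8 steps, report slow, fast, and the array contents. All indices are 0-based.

slow=2, fast=8, a=[2, 7, 0, 0, 0, 0, 0, 0, 0, 0, 0, 1, 0, 0, 0, 3, 0]

(s=0,f=0) a[fast]=0 → fast++
(s=0,f=1) a[fast]=0 → fast++
(s=0,f=2) a[fast]=2≠0 swap→a[0]=2 → slow++,fast++
(s=1,f=3) a[fast]=0 → fast++
(s=1,f=4) a[fast]=0 → fast++
(s=1,f=5) a[fast]=0 → fast++
(s=1,f=6) a[fast]=7≠0 swap→a[1]=7 → slow++,fast++
(s=2,f=7) a[fast]=0 → fast++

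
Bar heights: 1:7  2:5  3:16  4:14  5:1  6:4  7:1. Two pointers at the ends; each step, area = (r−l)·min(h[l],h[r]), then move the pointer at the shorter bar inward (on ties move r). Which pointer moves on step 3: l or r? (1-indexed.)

r

l=1 r=7: min(7,1)*6=6 best=6 *, r--
l=1 r=6: min(7,4)*5=20 best=20 *, r--
l=1 r=5: min(7,1)*4=4 best=20, r--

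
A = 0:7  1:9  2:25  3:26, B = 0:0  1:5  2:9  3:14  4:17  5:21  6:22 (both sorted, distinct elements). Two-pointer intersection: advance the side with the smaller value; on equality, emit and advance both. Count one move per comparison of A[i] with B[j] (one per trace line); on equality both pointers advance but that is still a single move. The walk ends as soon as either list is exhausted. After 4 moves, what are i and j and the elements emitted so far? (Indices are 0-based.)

i=2, j=3, emitted=[9]

i=0 j=0: 7>0, j++
i=0 j=1: 7>5, j++
i=0 j=2: 7<9, i++
i=1 j=2: 9==9 emit, i++,j++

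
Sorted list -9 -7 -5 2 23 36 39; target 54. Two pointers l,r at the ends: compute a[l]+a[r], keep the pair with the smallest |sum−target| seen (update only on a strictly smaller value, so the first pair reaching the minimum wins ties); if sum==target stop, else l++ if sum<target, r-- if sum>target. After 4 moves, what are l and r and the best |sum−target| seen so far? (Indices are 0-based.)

[0,6] -9+39=30 d=24 * → l++
[1,6] -7+39=32 d=22 * → l++
[2,6] -5+39=34 d=20 * → l++
[3,6] 2+39=41 d=13 * → l++

l=4, r=6, best |Δ|=13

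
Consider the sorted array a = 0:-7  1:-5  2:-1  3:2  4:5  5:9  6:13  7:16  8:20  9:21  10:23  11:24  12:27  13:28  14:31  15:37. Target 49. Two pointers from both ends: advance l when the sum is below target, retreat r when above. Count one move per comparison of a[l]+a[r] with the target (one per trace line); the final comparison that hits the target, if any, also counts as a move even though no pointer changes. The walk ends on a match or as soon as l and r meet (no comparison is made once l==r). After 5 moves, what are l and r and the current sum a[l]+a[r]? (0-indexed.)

[0,15] -7+37=30 <49 → l++
[1,15] -5+37=32 <49 → l++
[2,15] -1+37=36 <49 → l++
[3,15] 2+37=39 <49 → l++
[4,15] 5+37=42 <49 → l++

l=5, r=15, sum=46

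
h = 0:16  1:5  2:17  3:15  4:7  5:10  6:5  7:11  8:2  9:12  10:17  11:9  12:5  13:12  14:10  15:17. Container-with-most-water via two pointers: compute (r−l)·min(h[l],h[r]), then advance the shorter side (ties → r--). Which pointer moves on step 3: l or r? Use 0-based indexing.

l=0 r=15: min(16,17)*15=240 best=240 *, l++
l=1 r=15: min(5,17)*14=70 best=240, l++
l=2 r=15: min(17,17)*13=221 best=240, r--

r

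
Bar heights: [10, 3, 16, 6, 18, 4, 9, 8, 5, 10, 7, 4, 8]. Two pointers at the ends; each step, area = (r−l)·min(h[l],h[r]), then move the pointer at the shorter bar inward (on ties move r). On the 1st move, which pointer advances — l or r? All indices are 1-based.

r

[1,13] min(10,8)*12=96 best=96 * → r--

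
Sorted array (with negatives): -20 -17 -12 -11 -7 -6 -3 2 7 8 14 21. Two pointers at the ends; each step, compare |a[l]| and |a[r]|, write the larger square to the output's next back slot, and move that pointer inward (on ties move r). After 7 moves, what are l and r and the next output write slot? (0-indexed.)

[0,11] |-20|<=|21| out[11]=441 → r--
[0,10] |-20|>|14| out[10]=400 → l++
[1,10] |-17|>|14| out[9]=289 → l++
[2,10] |-12|<=|14| out[8]=196 → r--
[2,9] |-12|>|8| out[7]=144 → l++
[3,9] |-11|>|8| out[6]=121 → l++
[4,9] |-7|<=|8| out[5]=64 → r--

l=4, r=8, next write slot=4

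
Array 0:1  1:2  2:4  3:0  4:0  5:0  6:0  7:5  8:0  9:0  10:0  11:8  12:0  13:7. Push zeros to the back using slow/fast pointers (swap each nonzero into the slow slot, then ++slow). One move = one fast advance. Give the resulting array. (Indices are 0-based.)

[1, 2, 4, 5, 8, 7, 0, 0, 0, 0, 0, 0, 0, 0]

(s=0,f=0) a[fast]=1≠0 swap→a[0]=1 → slow++,fast++
(s=1,f=1) a[fast]=2≠0 swap→a[1]=2 → slow++,fast++
(s=2,f=2) a[fast]=4≠0 swap→a[2]=4 → slow++,fast++
(s=3,f=3) a[fast]=0 → fast++
(s=3,f=4) a[fast]=0 → fast++
(s=3,f=5) a[fast]=0 → fast++
(s=3,f=6) a[fast]=0 → fast++
(s=3,f=7) a[fast]=5≠0 swap→a[3]=5 → slow++,fast++
(s=4,f=8) a[fast]=0 → fast++
(s=4,f=9) a[fast]=0 → fast++
(s=4,f=10) a[fast]=0 → fast++
(s=4,f=11) a[fast]=8≠0 swap→a[4]=8 → slow++,fast++
(s=5,f=12) a[fast]=0 → fast++
(s=5,f=13) a[fast]=7≠0 swap→a[5]=7 → slow++,fast++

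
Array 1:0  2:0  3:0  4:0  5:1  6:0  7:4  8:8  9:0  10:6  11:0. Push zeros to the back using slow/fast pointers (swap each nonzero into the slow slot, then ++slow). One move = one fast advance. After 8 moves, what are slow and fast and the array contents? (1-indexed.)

slow=4, fast=9, a=[1, 4, 8, 0, 0, 0, 0, 0, 0, 6, 0]

(s=1,f=1) a[fast]=0 → fast++
(s=1,f=2) a[fast]=0 → fast++
(s=1,f=3) a[fast]=0 → fast++
(s=1,f=4) a[fast]=0 → fast++
(s=1,f=5) a[fast]=1≠0 swap→a[1]=1 → slow++,fast++
(s=2,f=6) a[fast]=0 → fast++
(s=2,f=7) a[fast]=4≠0 swap→a[2]=4 → slow++,fast++
(s=3,f=8) a[fast]=8≠0 swap→a[3]=8 → slow++,fast++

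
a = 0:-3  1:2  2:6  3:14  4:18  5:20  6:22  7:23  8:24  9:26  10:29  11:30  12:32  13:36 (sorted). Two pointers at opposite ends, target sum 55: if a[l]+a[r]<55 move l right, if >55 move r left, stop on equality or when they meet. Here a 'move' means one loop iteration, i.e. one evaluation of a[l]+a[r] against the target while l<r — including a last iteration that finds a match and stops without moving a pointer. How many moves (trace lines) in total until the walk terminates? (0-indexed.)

[0,13] -3+36=33 <55 → l++
[1,13] 2+36=38 <55 → l++
[2,13] 6+36=42 <55 → l++
[3,13] 14+36=50 <55 → l++
[4,13] 18+36=54 <55 → l++
[5,13] 20+36=56 >55 → r--
[5,12] 20+32=52 <55 → l++
[6,12] 22+32=54 <55 → l++
[7,12] 23+32=55 → found

9 moves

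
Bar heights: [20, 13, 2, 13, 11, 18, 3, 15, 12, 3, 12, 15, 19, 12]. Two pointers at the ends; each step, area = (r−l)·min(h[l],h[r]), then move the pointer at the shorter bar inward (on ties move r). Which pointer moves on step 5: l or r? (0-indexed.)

l=0 r=13: min(20,12)*13=156 best=156 *, r--
l=0 r=12: min(20,19)*12=228 best=228 *, r--
l=0 r=11: min(20,15)*11=165 best=228, r--
l=0 r=10: min(20,12)*10=120 best=228, r--
l=0 r=9: min(20,3)*9=27 best=228, r--

r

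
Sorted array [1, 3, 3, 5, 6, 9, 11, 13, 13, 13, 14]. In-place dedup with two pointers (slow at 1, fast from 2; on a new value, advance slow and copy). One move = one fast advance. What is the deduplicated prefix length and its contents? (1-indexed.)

(s=1,f=2) a[fast]=3≠a[slow]=1 write a[2]=3 → slow++,fast++
(s=2,f=3) a[fast]=3=a[slow] dup → fast++
(s=2,f=4) a[fast]=5≠a[slow]=3 write a[3]=5 → slow++,fast++
(s=3,f=5) a[fast]=6≠a[slow]=5 write a[4]=6 → slow++,fast++
(s=4,f=6) a[fast]=9≠a[slow]=6 write a[5]=9 → slow++,fast++
(s=5,f=7) a[fast]=11≠a[slow]=9 write a[6]=11 → slow++,fast++
(s=6,f=8) a[fast]=13≠a[slow]=11 write a[7]=13 → slow++,fast++
(s=7,f=9) a[fast]=13=a[slow] dup → fast++
(s=7,f=10) a[fast]=13=a[slow] dup → fast++
(s=7,f=11) a[fast]=14≠a[slow]=13 write a[8]=14 → slow++,fast++

length 8; prefix = [1, 3, 5, 6, 9, 11, 13, 14]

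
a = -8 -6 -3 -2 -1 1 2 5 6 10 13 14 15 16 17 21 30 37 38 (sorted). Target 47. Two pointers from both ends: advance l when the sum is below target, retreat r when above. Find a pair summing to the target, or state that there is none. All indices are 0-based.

(10, 37)

l=0 r=18: -8+38=30 <47, l++
l=1 r=18: -6+38=32 <47, l++
l=2 r=18: -3+38=35 <47, l++
l=3 r=18: -2+38=36 <47, l++
l=4 r=18: -1+38=37 <47, l++
l=5 r=18: 1+38=39 <47, l++
l=6 r=18: 2+38=40 <47, l++
l=7 r=18: 5+38=43 <47, l++
l=8 r=18: 6+38=44 <47, l++
l=9 r=18: 10+38=48 >47, r--
l=9 r=17: 10+37=47, found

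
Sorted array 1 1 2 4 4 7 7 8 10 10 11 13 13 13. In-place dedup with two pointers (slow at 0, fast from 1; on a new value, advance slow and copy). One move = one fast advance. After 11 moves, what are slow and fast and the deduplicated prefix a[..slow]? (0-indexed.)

slow=0 fast=1: a[fast]=1=a[slow] dup, fast++
slow=0 fast=2: a[fast]=2≠a[slow]=1 write a[1]=2, slow++,fast++
slow=1 fast=3: a[fast]=4≠a[slow]=2 write a[2]=4, slow++,fast++
slow=2 fast=4: a[fast]=4=a[slow] dup, fast++
slow=2 fast=5: a[fast]=7≠a[slow]=4 write a[3]=7, slow++,fast++
slow=3 fast=6: a[fast]=7=a[slow] dup, fast++
slow=3 fast=7: a[fast]=8≠a[slow]=7 write a[4]=8, slow++,fast++
slow=4 fast=8: a[fast]=10≠a[slow]=8 write a[5]=10, slow++,fast++
slow=5 fast=9: a[fast]=10=a[slow] dup, fast++
slow=5 fast=10: a[fast]=11≠a[slow]=10 write a[6]=11, slow++,fast++
slow=6 fast=11: a[fast]=13≠a[slow]=11 write a[7]=13, slow++,fast++

slow=7, fast=12, prefix=[1, 2, 4, 7, 8, 10, 11, 13]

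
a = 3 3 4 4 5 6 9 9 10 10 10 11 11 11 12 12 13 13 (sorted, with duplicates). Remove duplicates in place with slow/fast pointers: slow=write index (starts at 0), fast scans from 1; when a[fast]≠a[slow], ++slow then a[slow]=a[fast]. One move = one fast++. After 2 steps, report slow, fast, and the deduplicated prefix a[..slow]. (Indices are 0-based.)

(s=0,f=1) a[fast]=3=a[slow] dup → fast++
(s=0,f=2) a[fast]=4≠a[slow]=3 write a[1]=4 → slow++,fast++

slow=1, fast=3, prefix=[3, 4]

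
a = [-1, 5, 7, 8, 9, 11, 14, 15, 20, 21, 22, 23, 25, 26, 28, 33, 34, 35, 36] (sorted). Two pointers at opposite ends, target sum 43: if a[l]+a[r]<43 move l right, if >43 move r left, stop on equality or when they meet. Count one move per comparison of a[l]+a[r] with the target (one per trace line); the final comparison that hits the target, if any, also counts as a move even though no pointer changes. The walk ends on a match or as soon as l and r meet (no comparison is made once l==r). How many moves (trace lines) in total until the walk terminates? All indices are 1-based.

l=1 r=19: -1+36=35 <43, l++
l=2 r=19: 5+36=41 <43, l++
l=3 r=19: 7+36=43, found

3 moves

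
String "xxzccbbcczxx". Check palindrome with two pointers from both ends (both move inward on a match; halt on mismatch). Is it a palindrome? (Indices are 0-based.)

l=0 r=11: 'x'=='x', l++,r--
l=1 r=10: 'x'=='x', l++,r--
l=2 r=9: 'z'=='z', l++,r--
l=3 r=8: 'c'=='c', l++,r--
l=4 r=7: 'c'=='c', l++,r--
l=5 r=6: 'b'=='b', l++,r--

palindrome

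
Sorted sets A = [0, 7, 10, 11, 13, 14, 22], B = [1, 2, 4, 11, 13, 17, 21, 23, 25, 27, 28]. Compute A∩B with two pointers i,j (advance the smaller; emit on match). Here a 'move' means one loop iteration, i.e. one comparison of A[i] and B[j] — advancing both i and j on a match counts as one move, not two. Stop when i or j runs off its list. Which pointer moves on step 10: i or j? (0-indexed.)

[i=0,j=0] 0<1 → i++
[i=1,j=0] 7>1 → j++
[i=1,j=1] 7>2 → j++
[i=1,j=2] 7>4 → j++
[i=1,j=3] 7<11 → i++
[i=2,j=3] 10<11 → i++
[i=3,j=3] 11==11 emit → i++,j++
[i=4,j=4] 13==13 emit → i++,j++
[i=5,j=5] 14<17 → i++
[i=6,j=5] 22>17 → j++

j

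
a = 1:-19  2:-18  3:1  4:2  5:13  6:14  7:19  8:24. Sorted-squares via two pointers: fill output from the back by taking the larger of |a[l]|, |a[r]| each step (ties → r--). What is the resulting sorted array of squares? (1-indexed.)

l=1 r=8: |-19|<=|24| out[8]=576, r--
l=1 r=7: |-19|<=|19| out[7]=361, r--
l=1 r=6: |-19|>|14| out[6]=361, l++
l=2 r=6: |-18|>|14| out[5]=324, l++
l=3 r=6: |1|<=|14| out[4]=196, r--
l=3 r=5: |1|<=|13| out[3]=169, r--
l=3 r=4: |1|<=|2| out[2]=4, r--
l=3 r=3: |1|<=|1| out[1]=1, r--

[1, 4, 169, 196, 324, 361, 361, 576]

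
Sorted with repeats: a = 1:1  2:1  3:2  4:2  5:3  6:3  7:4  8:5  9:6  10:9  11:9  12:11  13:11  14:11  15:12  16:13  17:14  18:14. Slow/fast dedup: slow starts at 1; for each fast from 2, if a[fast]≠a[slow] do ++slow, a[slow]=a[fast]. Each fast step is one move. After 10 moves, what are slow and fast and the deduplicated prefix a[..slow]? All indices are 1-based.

slow=7, fast=12, prefix=[1, 2, 3, 4, 5, 6, 9]

slow=1 fast=2: a[fast]=1=a[slow] dup, fast++
slow=1 fast=3: a[fast]=2≠a[slow]=1 write a[2]=2, slow++,fast++
slow=2 fast=4: a[fast]=2=a[slow] dup, fast++
slow=2 fast=5: a[fast]=3≠a[slow]=2 write a[3]=3, slow++,fast++
slow=3 fast=6: a[fast]=3=a[slow] dup, fast++
slow=3 fast=7: a[fast]=4≠a[slow]=3 write a[4]=4, slow++,fast++
slow=4 fast=8: a[fast]=5≠a[slow]=4 write a[5]=5, slow++,fast++
slow=5 fast=9: a[fast]=6≠a[slow]=5 write a[6]=6, slow++,fast++
slow=6 fast=10: a[fast]=9≠a[slow]=6 write a[7]=9, slow++,fast++
slow=7 fast=11: a[fast]=9=a[slow] dup, fast++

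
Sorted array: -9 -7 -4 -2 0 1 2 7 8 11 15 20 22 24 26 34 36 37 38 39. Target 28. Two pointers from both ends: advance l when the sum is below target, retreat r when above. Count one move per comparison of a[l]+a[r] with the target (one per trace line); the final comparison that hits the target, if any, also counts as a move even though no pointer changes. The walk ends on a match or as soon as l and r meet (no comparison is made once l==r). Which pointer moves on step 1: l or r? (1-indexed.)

[1,20] -9+39=30 >28 → r--

r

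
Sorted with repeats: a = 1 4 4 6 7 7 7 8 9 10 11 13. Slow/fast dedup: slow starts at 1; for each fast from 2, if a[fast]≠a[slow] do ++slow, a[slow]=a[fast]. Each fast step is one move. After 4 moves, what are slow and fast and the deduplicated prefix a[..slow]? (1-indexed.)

(s=1,f=2) a[fast]=4≠a[slow]=1 write a[2]=4 → slow++,fast++
(s=2,f=3) a[fast]=4=a[slow] dup → fast++
(s=2,f=4) a[fast]=6≠a[slow]=4 write a[3]=6 → slow++,fast++
(s=3,f=5) a[fast]=7≠a[slow]=6 write a[4]=7 → slow++,fast++

slow=4, fast=6, prefix=[1, 4, 6, 7]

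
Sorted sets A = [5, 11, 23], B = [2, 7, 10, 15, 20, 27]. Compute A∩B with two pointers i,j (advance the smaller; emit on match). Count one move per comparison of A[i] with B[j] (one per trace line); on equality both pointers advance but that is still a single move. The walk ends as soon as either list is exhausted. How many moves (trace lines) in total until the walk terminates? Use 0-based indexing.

[i=0,j=0] 5>2 → j++
[i=0,j=1] 5<7 → i++
[i=1,j=1] 11>7 → j++
[i=1,j=2] 11>10 → j++
[i=1,j=3] 11<15 → i++
[i=2,j=3] 23>15 → j++
[i=2,j=4] 23>20 → j++
[i=2,j=5] 23<27 → i++

8 moves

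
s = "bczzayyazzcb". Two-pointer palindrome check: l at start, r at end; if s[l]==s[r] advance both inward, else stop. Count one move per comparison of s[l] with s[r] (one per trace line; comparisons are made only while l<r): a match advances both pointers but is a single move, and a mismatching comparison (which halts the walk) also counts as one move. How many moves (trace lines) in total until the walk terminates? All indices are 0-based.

l=0 r=11: 'b'=='b', l++,r--
l=1 r=10: 'c'=='c', l++,r--
l=2 r=9: 'z'=='z', l++,r--
l=3 r=8: 'z'=='z', l++,r--
l=4 r=7: 'a'=='a', l++,r--
l=5 r=6: 'y'=='y', l++,r--

6 moves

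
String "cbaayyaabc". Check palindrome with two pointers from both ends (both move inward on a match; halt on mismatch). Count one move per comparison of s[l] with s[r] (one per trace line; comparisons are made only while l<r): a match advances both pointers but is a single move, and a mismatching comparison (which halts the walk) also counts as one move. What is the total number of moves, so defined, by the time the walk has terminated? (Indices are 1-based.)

l=1 r=10: 'c'=='c', l++,r--
l=2 r=9: 'b'=='b', l++,r--
l=3 r=8: 'a'=='a', l++,r--
l=4 r=7: 'a'=='a', l++,r--
l=5 r=6: 'y'=='y', l++,r--

5 moves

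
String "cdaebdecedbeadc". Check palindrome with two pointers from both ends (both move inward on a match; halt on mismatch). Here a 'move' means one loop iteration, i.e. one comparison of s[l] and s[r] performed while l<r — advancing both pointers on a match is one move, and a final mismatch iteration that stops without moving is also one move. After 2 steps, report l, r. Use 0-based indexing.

l=2, r=12

[0,14] 'c'=='c' → l++,r--
[1,13] 'd'=='d' → l++,r--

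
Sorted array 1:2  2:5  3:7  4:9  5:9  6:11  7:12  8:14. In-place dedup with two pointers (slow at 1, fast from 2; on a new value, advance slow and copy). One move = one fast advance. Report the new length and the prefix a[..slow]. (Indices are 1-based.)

(s=1,f=2) a[fast]=5≠a[slow]=2 write a[2]=5 → slow++,fast++
(s=2,f=3) a[fast]=7≠a[slow]=5 write a[3]=7 → slow++,fast++
(s=3,f=4) a[fast]=9≠a[slow]=7 write a[4]=9 → slow++,fast++
(s=4,f=5) a[fast]=9=a[slow] dup → fast++
(s=4,f=6) a[fast]=11≠a[slow]=9 write a[5]=11 → slow++,fast++
(s=5,f=7) a[fast]=12≠a[slow]=11 write a[6]=12 → slow++,fast++
(s=6,f=8) a[fast]=14≠a[slow]=12 write a[7]=14 → slow++,fast++

length 7; prefix = [2, 5, 7, 9, 11, 12, 14]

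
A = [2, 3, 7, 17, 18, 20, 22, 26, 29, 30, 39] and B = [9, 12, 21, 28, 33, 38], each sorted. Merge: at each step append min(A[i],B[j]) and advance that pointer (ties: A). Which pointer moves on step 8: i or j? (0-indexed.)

i

[i=0,j=0] A[i]=2<=B[j]=9 take 2 → i++
[i=1,j=0] A[i]=3<=B[j]=9 take 3 → i++
[i=2,j=0] A[i]=7<=B[j]=9 take 7 → i++
[i=3,j=0] A[i]=17>B[j]=9 take 9 → j++
[i=3,j=1] A[i]=17>B[j]=12 take 12 → j++
[i=3,j=2] A[i]=17<=B[j]=21 take 17 → i++
[i=4,j=2] A[i]=18<=B[j]=21 take 18 → i++
[i=5,j=2] A[i]=20<=B[j]=21 take 20 → i++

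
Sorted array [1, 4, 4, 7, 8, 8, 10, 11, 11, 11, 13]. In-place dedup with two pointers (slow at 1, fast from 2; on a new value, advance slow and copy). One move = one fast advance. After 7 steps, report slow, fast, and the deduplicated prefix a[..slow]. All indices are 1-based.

(s=1,f=2) a[fast]=4≠a[slow]=1 write a[2]=4 → slow++,fast++
(s=2,f=3) a[fast]=4=a[slow] dup → fast++
(s=2,f=4) a[fast]=7≠a[slow]=4 write a[3]=7 → slow++,fast++
(s=3,f=5) a[fast]=8≠a[slow]=7 write a[4]=8 → slow++,fast++
(s=4,f=6) a[fast]=8=a[slow] dup → fast++
(s=4,f=7) a[fast]=10≠a[slow]=8 write a[5]=10 → slow++,fast++
(s=5,f=8) a[fast]=11≠a[slow]=10 write a[6]=11 → slow++,fast++

slow=6, fast=9, prefix=[1, 4, 7, 8, 10, 11]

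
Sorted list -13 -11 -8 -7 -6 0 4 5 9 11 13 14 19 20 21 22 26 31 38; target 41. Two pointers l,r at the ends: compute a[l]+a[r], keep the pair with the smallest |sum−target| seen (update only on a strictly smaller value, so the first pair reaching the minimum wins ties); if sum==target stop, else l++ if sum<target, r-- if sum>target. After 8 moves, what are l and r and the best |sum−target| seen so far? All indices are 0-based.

[0,18] -13+38=25 d=16 * → l++
[1,18] -11+38=27 d=14 * → l++
[2,18] -8+38=30 d=11 * → l++
[3,18] -7+38=31 d=10 * → l++
[4,18] -6+38=32 d=9 * → l++
[5,18] 0+38=38 d=3 * → l++
[6,18] 4+38=42 d=1 * → r--
[6,17] 4+31=35 d=6 → l++

l=7, r=17, best |Δ|=1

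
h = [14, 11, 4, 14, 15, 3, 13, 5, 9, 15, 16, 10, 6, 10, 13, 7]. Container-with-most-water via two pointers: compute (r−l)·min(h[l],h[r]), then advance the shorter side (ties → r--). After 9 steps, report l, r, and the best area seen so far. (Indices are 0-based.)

l=4, r=10, best area=182

[0,15] min(14,7)*15=105 best=105 * → r--
[0,14] min(14,13)*14=182 best=182 * → r--
[0,13] min(14,10)*13=130 best=182 → r--
[0,12] min(14,6)*12=72 best=182 → r--
[0,11] min(14,10)*11=110 best=182 → r--
[0,10] min(14,16)*10=140 best=182 → l++
[1,10] min(11,16)*9=99 best=182 → l++
[2,10] min(4,16)*8=32 best=182 → l++
[3,10] min(14,16)*7=98 best=182 → l++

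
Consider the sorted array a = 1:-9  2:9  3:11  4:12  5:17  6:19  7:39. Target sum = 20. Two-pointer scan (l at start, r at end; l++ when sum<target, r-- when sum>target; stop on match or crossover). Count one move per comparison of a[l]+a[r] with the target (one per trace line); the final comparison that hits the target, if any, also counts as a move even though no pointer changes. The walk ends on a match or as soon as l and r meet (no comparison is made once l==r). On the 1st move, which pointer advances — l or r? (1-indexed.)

r

[1,7] -9+39=30 >20 → r--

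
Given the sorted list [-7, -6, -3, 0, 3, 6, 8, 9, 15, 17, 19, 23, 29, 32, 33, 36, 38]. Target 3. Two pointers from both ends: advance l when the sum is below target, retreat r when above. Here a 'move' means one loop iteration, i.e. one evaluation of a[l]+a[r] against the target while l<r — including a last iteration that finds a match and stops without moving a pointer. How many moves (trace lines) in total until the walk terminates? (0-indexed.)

11 moves

[0,16] -7+38=31 >3 → r--
[0,15] -7+36=29 >3 → r--
[0,14] -7+33=26 >3 → r--
[0,13] -7+32=25 >3 → r--
[0,12] -7+29=22 >3 → r--
[0,11] -7+23=16 >3 → r--
[0,10] -7+19=12 >3 → r--
[0,9] -7+17=10 >3 → r--
[0,8] -7+15=8 >3 → r--
[0,7] -7+9=2 <3 → l++
[1,7] -6+9=3 → found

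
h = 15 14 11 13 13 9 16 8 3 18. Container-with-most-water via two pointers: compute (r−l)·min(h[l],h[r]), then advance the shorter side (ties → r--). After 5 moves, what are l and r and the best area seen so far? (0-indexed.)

[0,9] min(15,18)*9=135 best=135 * → l++
[1,9] min(14,18)*8=112 best=135 → l++
[2,9] min(11,18)*7=77 best=135 → l++
[3,9] min(13,18)*6=78 best=135 → l++
[4,9] min(13,18)*5=65 best=135 → l++

l=5, r=9, best area=135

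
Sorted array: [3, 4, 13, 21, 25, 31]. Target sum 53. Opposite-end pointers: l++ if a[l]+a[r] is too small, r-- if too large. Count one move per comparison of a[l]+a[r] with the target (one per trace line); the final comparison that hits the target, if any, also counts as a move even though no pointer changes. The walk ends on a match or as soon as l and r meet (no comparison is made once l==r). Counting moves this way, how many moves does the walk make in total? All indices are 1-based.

[1,6] 3+31=34 <53 → l++
[2,6] 4+31=35 <53 → l++
[3,6] 13+31=44 <53 → l++
[4,6] 21+31=52 <53 → l++
[5,6] 25+31=56 >53 → r--

5 moves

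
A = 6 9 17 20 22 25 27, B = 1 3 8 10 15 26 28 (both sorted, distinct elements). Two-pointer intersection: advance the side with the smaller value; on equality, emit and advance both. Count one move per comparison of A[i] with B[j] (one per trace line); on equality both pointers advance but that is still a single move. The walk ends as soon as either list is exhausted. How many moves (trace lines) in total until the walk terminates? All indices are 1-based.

i=1 j=1: 6>1, j++
i=1 j=2: 6>3, j++
i=1 j=3: 6<8, i++
i=2 j=3: 9>8, j++
i=2 j=4: 9<10, i++
i=3 j=4: 17>10, j++
i=3 j=5: 17>15, j++
i=3 j=6: 17<26, i++
i=4 j=6: 20<26, i++
i=5 j=6: 22<26, i++
i=6 j=6: 25<26, i++
i=7 j=6: 27>26, j++
i=7 j=7: 27<28, i++

13 moves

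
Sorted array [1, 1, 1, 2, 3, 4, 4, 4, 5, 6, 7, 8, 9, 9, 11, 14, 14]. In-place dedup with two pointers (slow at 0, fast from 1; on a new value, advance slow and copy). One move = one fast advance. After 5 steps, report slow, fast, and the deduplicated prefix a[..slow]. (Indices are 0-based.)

slow=0 fast=1: a[fast]=1=a[slow] dup, fast++
slow=0 fast=2: a[fast]=1=a[slow] dup, fast++
slow=0 fast=3: a[fast]=2≠a[slow]=1 write a[1]=2, slow++,fast++
slow=1 fast=4: a[fast]=3≠a[slow]=2 write a[2]=3, slow++,fast++
slow=2 fast=5: a[fast]=4≠a[slow]=3 write a[3]=4, slow++,fast++

slow=3, fast=6, prefix=[1, 2, 3, 4]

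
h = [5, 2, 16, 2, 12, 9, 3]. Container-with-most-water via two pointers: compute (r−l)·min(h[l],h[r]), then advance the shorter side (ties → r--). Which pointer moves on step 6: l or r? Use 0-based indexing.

r

[0,6] min(5,3)*6=18 best=18 * → r--
[0,5] min(5,9)*5=25 best=25 * → l++
[1,5] min(2,9)*4=8 best=25 → l++
[2,5] min(16,9)*3=27 best=27 * → r--
[2,4] min(16,12)*2=24 best=27 → r--
[2,3] min(16,2)*1=2 best=27 → r--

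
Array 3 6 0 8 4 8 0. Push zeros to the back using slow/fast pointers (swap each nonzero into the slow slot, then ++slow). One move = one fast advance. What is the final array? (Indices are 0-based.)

[3, 6, 8, 4, 8, 0, 0]

slow=0 fast=0: a[fast]=3≠0 swap→a[0]=3, slow++,fast++
slow=1 fast=1: a[fast]=6≠0 swap→a[1]=6, slow++,fast++
slow=2 fast=2: a[fast]=0, fast++
slow=2 fast=3: a[fast]=8≠0 swap→a[2]=8, slow++,fast++
slow=3 fast=4: a[fast]=4≠0 swap→a[3]=4, slow++,fast++
slow=4 fast=5: a[fast]=8≠0 swap→a[4]=8, slow++,fast++
slow=5 fast=6: a[fast]=0, fast++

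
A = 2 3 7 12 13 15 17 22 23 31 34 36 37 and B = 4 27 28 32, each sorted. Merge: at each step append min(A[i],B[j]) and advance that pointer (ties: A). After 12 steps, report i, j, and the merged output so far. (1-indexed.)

i=10, j=4, merged so far=[2, 3, 4, 7, 12, 13, 15, 17, 22, 23, 27, 28]

i=1 j=1: A[i]=2<=B[j]=4 take 2, i++
i=2 j=1: A[i]=3<=B[j]=4 take 3, i++
i=3 j=1: A[i]=7>B[j]=4 take 4, j++
i=3 j=2: A[i]=7<=B[j]=27 take 7, i++
i=4 j=2: A[i]=12<=B[j]=27 take 12, i++
i=5 j=2: A[i]=13<=B[j]=27 take 13, i++
i=6 j=2: A[i]=15<=B[j]=27 take 15, i++
i=7 j=2: A[i]=17<=B[j]=27 take 17, i++
i=8 j=2: A[i]=22<=B[j]=27 take 22, i++
i=9 j=2: A[i]=23<=B[j]=27 take 23, i++
i=10 j=2: A[i]=31>B[j]=27 take 27, j++
i=10 j=3: A[i]=31>B[j]=28 take 28, j++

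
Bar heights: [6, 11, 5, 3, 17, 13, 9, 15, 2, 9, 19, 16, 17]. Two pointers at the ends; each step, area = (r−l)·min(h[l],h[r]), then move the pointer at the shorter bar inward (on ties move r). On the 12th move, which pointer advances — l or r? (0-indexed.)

l=0 r=12: min(6,17)*12=72 best=72 *, l++
l=1 r=12: min(11,17)*11=121 best=121 *, l++
l=2 r=12: min(5,17)*10=50 best=121, l++
l=3 r=12: min(3,17)*9=27 best=121, l++
l=4 r=12: min(17,17)*8=136 best=136 *, r--
l=4 r=11: min(17,16)*7=112 best=136, r--
l=4 r=10: min(17,19)*6=102 best=136, l++
l=5 r=10: min(13,19)*5=65 best=136, l++
l=6 r=10: min(9,19)*4=36 best=136, l++
l=7 r=10: min(15,19)*3=45 best=136, l++
l=8 r=10: min(2,19)*2=4 best=136, l++
l=9 r=10: min(9,19)*1=9 best=136, l++

l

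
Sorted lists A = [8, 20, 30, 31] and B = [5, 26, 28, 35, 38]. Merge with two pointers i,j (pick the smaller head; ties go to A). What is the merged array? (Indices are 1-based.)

[5, 8, 20, 26, 28, 30, 31, 35, 38]

i=1 j=1: A[i]=8>B[j]=5 take 5, j++
i=1 j=2: A[i]=8<=B[j]=26 take 8, i++
i=2 j=2: A[i]=20<=B[j]=26 take 20, i++
i=3 j=2: A[i]=30>B[j]=26 take 26, j++
i=3 j=3: A[i]=30>B[j]=28 take 28, j++
i=3 j=4: A[i]=30<=B[j]=35 take 30, i++
i=4 j=4: A[i]=31<=B[j]=35 take 31, i++
i=5 j=4: A done, take B[j]=35, j++
i=5 j=5: A done, take B[j]=38, j++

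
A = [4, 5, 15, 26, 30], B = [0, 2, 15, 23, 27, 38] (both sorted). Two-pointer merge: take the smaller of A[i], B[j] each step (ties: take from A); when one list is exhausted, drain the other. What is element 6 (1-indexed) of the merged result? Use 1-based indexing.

merged[6] = 15

[i=1,j=1] A[i]=4>B[j]=0 take 0 → j++
[i=1,j=2] A[i]=4>B[j]=2 take 2 → j++
[i=1,j=3] A[i]=4<=B[j]=15 take 4 → i++
[i=2,j=3] A[i]=5<=B[j]=15 take 5 → i++
[i=3,j=3] A[i]=15<=B[j]=15 take 15 → i++
[i=4,j=3] A[i]=26>B[j]=15 take 15 → j++
[i=4,j=4] A[i]=26>B[j]=23 take 23 → j++
[i=4,j=5] A[i]=26<=B[j]=27 take 26 → i++
[i=5,j=5] A[i]=30>B[j]=27 take 27 → j++
[i=5,j=6] A[i]=30<=B[j]=38 take 30 → i++
[i=6,j=6] A done, take B[j]=38 → j++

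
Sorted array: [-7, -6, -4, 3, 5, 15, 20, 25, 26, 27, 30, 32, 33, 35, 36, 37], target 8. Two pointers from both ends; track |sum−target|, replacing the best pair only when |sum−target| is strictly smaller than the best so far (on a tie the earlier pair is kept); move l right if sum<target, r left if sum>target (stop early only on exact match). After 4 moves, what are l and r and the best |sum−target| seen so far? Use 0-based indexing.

l=0 r=15: -7+37=30 d=22 *, r--
l=0 r=14: -7+36=29 d=21 *, r--
l=0 r=13: -7+35=28 d=20 *, r--
l=0 r=12: -7+33=26 d=18 *, r--

l=0, r=11, best |Δ|=18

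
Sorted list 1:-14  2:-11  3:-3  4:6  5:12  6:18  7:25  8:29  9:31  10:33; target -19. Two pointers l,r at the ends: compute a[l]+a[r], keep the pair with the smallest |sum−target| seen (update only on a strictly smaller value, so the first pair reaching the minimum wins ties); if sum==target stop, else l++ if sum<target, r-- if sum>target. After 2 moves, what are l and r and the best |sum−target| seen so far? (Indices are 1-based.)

l=1 r=10: -14+33=19 d=38 *, r--
l=1 r=9: -14+31=17 d=36 *, r--

l=1, r=8, best |Δ|=36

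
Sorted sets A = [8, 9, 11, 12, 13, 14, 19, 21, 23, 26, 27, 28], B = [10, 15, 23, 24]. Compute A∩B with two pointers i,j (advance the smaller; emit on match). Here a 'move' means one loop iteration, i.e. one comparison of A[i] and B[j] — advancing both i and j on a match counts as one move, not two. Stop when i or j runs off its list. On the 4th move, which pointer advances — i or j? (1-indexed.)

i=1 j=1: 8<10, i++
i=2 j=1: 9<10, i++
i=3 j=1: 11>10, j++
i=3 j=2: 11<15, i++

i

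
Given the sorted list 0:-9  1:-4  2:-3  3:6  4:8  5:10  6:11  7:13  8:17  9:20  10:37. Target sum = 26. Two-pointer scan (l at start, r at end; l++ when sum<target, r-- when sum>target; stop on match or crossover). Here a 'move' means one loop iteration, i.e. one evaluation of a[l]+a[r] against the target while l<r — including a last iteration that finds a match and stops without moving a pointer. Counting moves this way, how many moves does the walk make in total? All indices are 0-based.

5 moves

l=0 r=10: -9+37=28 >26, r--
l=0 r=9: -9+20=11 <26, l++
l=1 r=9: -4+20=16 <26, l++
l=2 r=9: -3+20=17 <26, l++
l=3 r=9: 6+20=26, found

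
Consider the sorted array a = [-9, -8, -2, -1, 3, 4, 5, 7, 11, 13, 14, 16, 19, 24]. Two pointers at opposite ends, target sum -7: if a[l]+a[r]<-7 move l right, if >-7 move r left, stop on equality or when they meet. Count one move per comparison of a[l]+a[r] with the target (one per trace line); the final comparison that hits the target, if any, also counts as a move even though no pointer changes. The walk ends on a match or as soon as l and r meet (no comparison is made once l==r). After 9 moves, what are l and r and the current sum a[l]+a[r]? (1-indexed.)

l=1 r=14: -9+24=15 >-7, r--
l=1 r=13: -9+19=10 >-7, r--
l=1 r=12: -9+16=7 >-7, r--
l=1 r=11: -9+14=5 >-7, r--
l=1 r=10: -9+13=4 >-7, r--
l=1 r=9: -9+11=2 >-7, r--
l=1 r=8: -9+7=-2 >-7, r--
l=1 r=7: -9+5=-4 >-7, r--
l=1 r=6: -9+4=-5 >-7, r--

l=1, r=5, sum=-6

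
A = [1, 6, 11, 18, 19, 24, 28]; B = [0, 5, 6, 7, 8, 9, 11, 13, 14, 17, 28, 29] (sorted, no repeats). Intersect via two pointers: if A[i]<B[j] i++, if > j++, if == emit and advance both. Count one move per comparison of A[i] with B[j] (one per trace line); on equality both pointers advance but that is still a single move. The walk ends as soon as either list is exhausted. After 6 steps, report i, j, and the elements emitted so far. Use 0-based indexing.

i=2, j=5, emitted=[6]

i=0 j=0: 1>0, j++
i=0 j=1: 1<5, i++
i=1 j=1: 6>5, j++
i=1 j=2: 6==6 emit, i++,j++
i=2 j=3: 11>7, j++
i=2 j=4: 11>8, j++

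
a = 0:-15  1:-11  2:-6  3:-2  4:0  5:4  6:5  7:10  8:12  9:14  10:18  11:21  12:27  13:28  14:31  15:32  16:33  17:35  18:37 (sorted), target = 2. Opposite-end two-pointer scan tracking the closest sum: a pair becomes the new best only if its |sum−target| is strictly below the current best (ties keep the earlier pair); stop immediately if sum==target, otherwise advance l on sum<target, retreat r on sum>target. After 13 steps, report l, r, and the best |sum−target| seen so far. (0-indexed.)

l=2, r=7, best |Δ|=1

l=0 r=18: -15+37=22 d=20 *, r--
l=0 r=17: -15+35=20 d=18 *, r--
l=0 r=16: -15+33=18 d=16 *, r--
l=0 r=15: -15+32=17 d=15 *, r--
l=0 r=14: -15+31=16 d=14 *, r--
l=0 r=13: -15+28=13 d=11 *, r--
l=0 r=12: -15+27=12 d=10 *, r--
l=0 r=11: -15+21=6 d=4 *, r--
l=0 r=10: -15+18=3 d=1 *, r--
l=0 r=9: -15+14=-1 d=3, l++
l=1 r=9: -11+14=3 d=1, r--
l=1 r=8: -11+12=1 d=1, l++
l=2 r=8: -6+12=6 d=4, r--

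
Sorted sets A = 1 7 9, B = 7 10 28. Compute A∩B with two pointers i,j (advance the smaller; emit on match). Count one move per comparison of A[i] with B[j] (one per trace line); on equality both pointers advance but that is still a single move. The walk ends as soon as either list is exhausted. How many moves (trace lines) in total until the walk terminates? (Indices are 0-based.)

i=0 j=0: 1<7, i++
i=1 j=0: 7==7 emit, i++,j++
i=2 j=1: 9<10, i++

3 moves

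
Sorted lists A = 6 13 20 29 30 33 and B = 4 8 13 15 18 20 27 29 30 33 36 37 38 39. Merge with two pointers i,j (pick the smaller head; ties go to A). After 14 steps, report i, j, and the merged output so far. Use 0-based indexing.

i=0 j=0: A[i]=6>B[j]=4 take 4, j++
i=0 j=1: A[i]=6<=B[j]=8 take 6, i++
i=1 j=1: A[i]=13>B[j]=8 take 8, j++
i=1 j=2: A[i]=13<=B[j]=13 take 13, i++
i=2 j=2: A[i]=20>B[j]=13 take 13, j++
i=2 j=3: A[i]=20>B[j]=15 take 15, j++
i=2 j=4: A[i]=20>B[j]=18 take 18, j++
i=2 j=5: A[i]=20<=B[j]=20 take 20, i++
i=3 j=5: A[i]=29>B[j]=20 take 20, j++
i=3 j=6: A[i]=29>B[j]=27 take 27, j++
i=3 j=7: A[i]=29<=B[j]=29 take 29, i++
i=4 j=7: A[i]=30>B[j]=29 take 29, j++
i=4 j=8: A[i]=30<=B[j]=30 take 30, i++
i=5 j=8: A[i]=33>B[j]=30 take 30, j++

i=5, j=9, merged so far=[4, 6, 8, 13, 13, 15, 18, 20, 20, 27, 29, 29, 30, 30]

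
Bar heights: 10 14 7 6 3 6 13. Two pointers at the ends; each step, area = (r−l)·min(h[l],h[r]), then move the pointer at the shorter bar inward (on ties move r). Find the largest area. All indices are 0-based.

max area = 65

l=0 r=6: min(10,13)*6=60 best=60 *, l++
l=1 r=6: min(14,13)*5=65 best=65 *, r--
l=1 r=5: min(14,6)*4=24 best=65, r--
l=1 r=4: min(14,3)*3=9 best=65, r--
l=1 r=3: min(14,6)*2=12 best=65, r--
l=1 r=2: min(14,7)*1=7 best=65, r--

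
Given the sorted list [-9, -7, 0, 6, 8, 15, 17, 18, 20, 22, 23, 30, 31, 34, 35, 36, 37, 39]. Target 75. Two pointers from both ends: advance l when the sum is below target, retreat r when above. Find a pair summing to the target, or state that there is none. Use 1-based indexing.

(36, 39)

[1,18] -9+39=30 <75 → l++
[2,18] -7+39=32 <75 → l++
[3,18] 0+39=39 <75 → l++
[4,18] 6+39=45 <75 → l++
[5,18] 8+39=47 <75 → l++
[6,18] 15+39=54 <75 → l++
[7,18] 17+39=56 <75 → l++
[8,18] 18+39=57 <75 → l++
[9,18] 20+39=59 <75 → l++
[10,18] 22+39=61 <75 → l++
[11,18] 23+39=62 <75 → l++
[12,18] 30+39=69 <75 → l++
[13,18] 31+39=70 <75 → l++
[14,18] 34+39=73 <75 → l++
[15,18] 35+39=74 <75 → l++
[16,18] 36+39=75 → found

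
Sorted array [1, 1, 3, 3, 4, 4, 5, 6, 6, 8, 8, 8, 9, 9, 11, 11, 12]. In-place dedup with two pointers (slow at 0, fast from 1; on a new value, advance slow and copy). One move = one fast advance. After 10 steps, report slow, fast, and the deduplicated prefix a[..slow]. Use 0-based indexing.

(s=0,f=1) a[fast]=1=a[slow] dup → fast++
(s=0,f=2) a[fast]=3≠a[slow]=1 write a[1]=3 → slow++,fast++
(s=1,f=3) a[fast]=3=a[slow] dup → fast++
(s=1,f=4) a[fast]=4≠a[slow]=3 write a[2]=4 → slow++,fast++
(s=2,f=5) a[fast]=4=a[slow] dup → fast++
(s=2,f=6) a[fast]=5≠a[slow]=4 write a[3]=5 → slow++,fast++
(s=3,f=7) a[fast]=6≠a[slow]=5 write a[4]=6 → slow++,fast++
(s=4,f=8) a[fast]=6=a[slow] dup → fast++
(s=4,f=9) a[fast]=8≠a[slow]=6 write a[5]=8 → slow++,fast++
(s=5,f=10) a[fast]=8=a[slow] dup → fast++

slow=5, fast=11, prefix=[1, 3, 4, 5, 6, 8]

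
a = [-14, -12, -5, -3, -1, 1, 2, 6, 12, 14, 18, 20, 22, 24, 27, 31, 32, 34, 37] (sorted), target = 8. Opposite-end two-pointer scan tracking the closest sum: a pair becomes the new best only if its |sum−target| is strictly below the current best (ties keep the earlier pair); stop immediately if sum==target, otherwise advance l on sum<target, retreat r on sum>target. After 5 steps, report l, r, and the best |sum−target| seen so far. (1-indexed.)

[1,19] -14+37=23 d=15 * → r--
[1,18] -14+34=20 d=12 * → r--
[1,17] -14+32=18 d=10 * → r--
[1,16] -14+31=17 d=9 * → r--
[1,15] -14+27=13 d=5 * → r--

l=1, r=14, best |Δ|=5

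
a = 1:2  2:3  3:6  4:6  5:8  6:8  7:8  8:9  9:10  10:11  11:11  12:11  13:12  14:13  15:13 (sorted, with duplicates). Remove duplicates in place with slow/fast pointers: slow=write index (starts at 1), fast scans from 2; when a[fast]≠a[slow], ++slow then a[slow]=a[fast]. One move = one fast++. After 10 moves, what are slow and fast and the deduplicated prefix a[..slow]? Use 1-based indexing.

slow=7, fast=12, prefix=[2, 3, 6, 8, 9, 10, 11]

slow=1 fast=2: a[fast]=3≠a[slow]=2 write a[2]=3, slow++,fast++
slow=2 fast=3: a[fast]=6≠a[slow]=3 write a[3]=6, slow++,fast++
slow=3 fast=4: a[fast]=6=a[slow] dup, fast++
slow=3 fast=5: a[fast]=8≠a[slow]=6 write a[4]=8, slow++,fast++
slow=4 fast=6: a[fast]=8=a[slow] dup, fast++
slow=4 fast=7: a[fast]=8=a[slow] dup, fast++
slow=4 fast=8: a[fast]=9≠a[slow]=8 write a[5]=9, slow++,fast++
slow=5 fast=9: a[fast]=10≠a[slow]=9 write a[6]=10, slow++,fast++
slow=6 fast=10: a[fast]=11≠a[slow]=10 write a[7]=11, slow++,fast++
slow=7 fast=11: a[fast]=11=a[slow] dup, fast++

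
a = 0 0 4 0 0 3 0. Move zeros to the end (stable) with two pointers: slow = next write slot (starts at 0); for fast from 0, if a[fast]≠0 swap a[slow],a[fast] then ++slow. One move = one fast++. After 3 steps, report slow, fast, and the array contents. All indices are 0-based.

slow=0 fast=0: a[fast]=0, fast++
slow=0 fast=1: a[fast]=0, fast++
slow=0 fast=2: a[fast]=4≠0 swap→a[0]=4, slow++,fast++

slow=1, fast=3, a=[4, 0, 0, 0, 0, 3, 0]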